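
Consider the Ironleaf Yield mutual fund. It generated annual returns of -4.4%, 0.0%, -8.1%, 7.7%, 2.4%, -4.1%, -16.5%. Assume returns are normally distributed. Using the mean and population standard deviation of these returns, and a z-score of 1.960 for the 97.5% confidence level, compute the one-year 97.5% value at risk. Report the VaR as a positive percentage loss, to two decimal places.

Mean return r̄ = -23.00 / 7 = -3.2857%
Population std dev = √[363.5086 / 7] = 7.2062%
VaR = −(r̄ − z·σ) = −(-3.2857 − 1.960 × 7.2062) = −(-17.4099) = 17.4099%

17.41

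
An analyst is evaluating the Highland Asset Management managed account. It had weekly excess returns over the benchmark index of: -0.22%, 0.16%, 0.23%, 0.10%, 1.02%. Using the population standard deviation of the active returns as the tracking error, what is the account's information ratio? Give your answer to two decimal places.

0.63

Mean return r̄ = 1.290 / 5 = 0.2580%
Σ(r − r̄)² = (-0.22 − 0.2580)² + (0.16 − 0.2580)² + (0.23 − 0.2580)² + … = 0.8445
population σ = √(0.8445 / 5) = √0.1689 = 0.4110%
IR = r̄ / tracking error = 0.2580 / 0.4110 = 0.6277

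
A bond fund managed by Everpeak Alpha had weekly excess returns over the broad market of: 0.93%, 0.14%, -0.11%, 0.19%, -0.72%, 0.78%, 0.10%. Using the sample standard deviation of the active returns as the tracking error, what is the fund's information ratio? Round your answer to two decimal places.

Mean return μ = 1.310 / 7 = 0.1871%
Σ(r − μ)² = (0.93 − 0.1871)² + (0.14 − 0.1871)² + … = 1.8243
sample σ = √(1.8243 / 6) = √0.3041 = 0.5515%
IR = μ / tracking error = 0.1871 / 0.5515 = 0.3393

0.34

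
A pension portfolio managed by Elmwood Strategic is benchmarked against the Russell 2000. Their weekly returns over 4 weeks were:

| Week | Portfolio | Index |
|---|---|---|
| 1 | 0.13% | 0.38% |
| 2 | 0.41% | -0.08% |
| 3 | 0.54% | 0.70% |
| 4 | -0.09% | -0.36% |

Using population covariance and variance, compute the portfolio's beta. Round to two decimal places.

0.40

r̄p = 0.2475%,  r̄m = 0.1600%
Cov = Σ(rp − r̄p)(rm − r̄m) / 4 = 0.0672
Var(rm) = Σ(rm − r̄m)² / 4 = 0.1670
β = Cov / Var = 0.0672 / 0.1670 = 0.4024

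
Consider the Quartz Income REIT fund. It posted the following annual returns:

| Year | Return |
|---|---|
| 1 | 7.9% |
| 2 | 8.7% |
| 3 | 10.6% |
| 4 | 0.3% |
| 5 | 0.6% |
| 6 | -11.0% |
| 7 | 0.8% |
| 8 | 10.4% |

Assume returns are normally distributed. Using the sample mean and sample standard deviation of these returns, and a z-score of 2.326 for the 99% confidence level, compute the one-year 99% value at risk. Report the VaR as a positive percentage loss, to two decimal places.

13.61

μ = (7.9 + 8.7 + 10.6 + 0.3 + 0.6 − 11 + 0.8 + 10.4) / 8 = 28.30 / 8 = 3.5375%
Sample σ = √[Σ(r − μ)² / 7] = √[380.5988 / 7] = √54.3713 = 7.3737%
VaR = −(μ − z·σ) = −(3.5375 − 2.326 × 7.3737) = −(-13.6137) = 13.6137%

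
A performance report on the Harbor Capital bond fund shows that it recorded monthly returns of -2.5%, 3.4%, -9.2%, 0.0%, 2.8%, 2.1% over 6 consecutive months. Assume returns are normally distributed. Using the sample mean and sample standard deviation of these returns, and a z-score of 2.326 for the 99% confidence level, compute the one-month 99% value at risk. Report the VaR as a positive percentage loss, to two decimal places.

11.61

μ = (-2.5 + 3.4 − 9.2 + 0 + 2.8 + 2.1) / 6 = -3.40 / 6 = -0.5667%
Sample σ = √[Σ(r − μ)² / 5] = √[112.7733 / 5] = √22.5547 = 4.7492%
VaR = −(μ − z·σ) = −(-0.5667 − 2.326 × 4.7492) = −(-11.6133) = 11.6133%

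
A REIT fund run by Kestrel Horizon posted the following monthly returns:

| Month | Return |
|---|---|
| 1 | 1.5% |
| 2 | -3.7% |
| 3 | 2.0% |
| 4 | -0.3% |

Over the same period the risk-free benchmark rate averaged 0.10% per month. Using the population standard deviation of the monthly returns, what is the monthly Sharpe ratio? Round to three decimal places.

-0.101

r̄ = (1.5 − 3.7 + 2 − 0.3) / 4 = -0.1250%
Σ(r − r̄)² = 19.9675; population σ = √(19.9675/4) = 2.2343%
Sharpe = (r̄ − rf) / σ = (-0.1250 − 0.1) / 2.2343 = -0.2250 / 2.2343 = -0.1007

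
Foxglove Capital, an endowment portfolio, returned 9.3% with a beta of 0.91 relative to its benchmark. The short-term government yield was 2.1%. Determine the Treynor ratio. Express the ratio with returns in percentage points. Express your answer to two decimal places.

Treynor = (Rp − Rf) / β = (9.3% − 2.1%) / 0.91 = 7.20 / 0.91 = 7.9121

7.91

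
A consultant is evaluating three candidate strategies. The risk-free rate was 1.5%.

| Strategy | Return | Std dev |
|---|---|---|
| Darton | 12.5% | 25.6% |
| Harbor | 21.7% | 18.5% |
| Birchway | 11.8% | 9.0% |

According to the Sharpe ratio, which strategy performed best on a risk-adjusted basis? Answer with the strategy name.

Birchway

Darton: Sharpe ratio = (12.5% − 1.5%) / 25.6% = 0.430
Harbor: Sharpe ratio = (21.7% − 1.5%) / 18.5% = 1.092
Birchway: Sharpe ratio = (11.8% − 1.5%) / 9.0% = 1.144
Highest: Birchway (1.144).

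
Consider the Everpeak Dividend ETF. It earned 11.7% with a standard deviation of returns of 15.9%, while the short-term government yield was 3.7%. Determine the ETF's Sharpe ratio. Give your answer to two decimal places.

Sharpe = (Rp − Rf) / σp = (11.7% − 3.7%) / 15.9% = 8.00% / 15.9% = 0.5031

0.50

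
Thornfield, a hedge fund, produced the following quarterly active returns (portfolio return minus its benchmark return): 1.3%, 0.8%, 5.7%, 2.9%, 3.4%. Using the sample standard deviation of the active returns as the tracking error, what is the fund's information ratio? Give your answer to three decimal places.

Mean return μ = 14.10 / 5 = 2.8200%
Σ(r − μ)² = (1.3 − 2.8200)² + (0.8 − 2.8200)² + (5.7 − 2.8200)² + … = 15.0280
sample σ = √(15.0280 / 4) = √3.7570 = 1.9383%
IR = μ / tracking error = 2.8200 / 1.9383 = 1.4549

1.455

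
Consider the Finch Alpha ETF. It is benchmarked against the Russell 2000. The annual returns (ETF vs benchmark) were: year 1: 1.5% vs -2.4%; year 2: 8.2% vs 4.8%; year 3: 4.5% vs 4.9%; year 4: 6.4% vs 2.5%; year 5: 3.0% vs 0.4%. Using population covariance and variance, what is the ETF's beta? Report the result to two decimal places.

0.70

r̄p = 4.7200%,  r̄m = 2.0400%
Cov = Σ(rp − r̄p)(rm − r̄m) / 5 = 5.3732
Var(rm) = Σ(rm − r̄m)² / 5 = 7.6824
β = Cov / Var = 5.3732 / 7.6824 = 0.6994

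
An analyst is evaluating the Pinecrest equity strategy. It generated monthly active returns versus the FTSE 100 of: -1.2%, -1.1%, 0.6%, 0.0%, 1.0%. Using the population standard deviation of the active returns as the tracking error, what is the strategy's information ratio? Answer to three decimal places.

-0.158

r̄ = (-1.2 − 1.1 + 0.6 + 0 + 1) / 5 = -0.70 / 5 = -0.1400%
Σ(r − r̄)² = (-1.2 − (-0.1400))² + (-1.1 − (-0.1400))² + (0.6 − (-0.1400))² + … = 3.9120
σ = √[3.9120 / 5] = 0.8845%
IR = r̄ / tracking error = -0.1400 / 0.8845 = -0.1583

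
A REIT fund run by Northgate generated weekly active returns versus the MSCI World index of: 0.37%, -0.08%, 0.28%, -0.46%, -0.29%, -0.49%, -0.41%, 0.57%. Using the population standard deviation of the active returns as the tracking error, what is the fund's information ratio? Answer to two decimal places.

r̄ = (0.37 − 0.08 + 0.28 − 0.46 − 0.29 − 0.49 − 0.41 + 0.57) / 8 = -0.0638%
Population σ = √[Σ(r − r̄)² / 8] = √[1.2180 / 8] = √0.1523 = 0.3903%
IR = r̄ / tracking error = -0.0638 / 0.3903 = -0.1635

-0.16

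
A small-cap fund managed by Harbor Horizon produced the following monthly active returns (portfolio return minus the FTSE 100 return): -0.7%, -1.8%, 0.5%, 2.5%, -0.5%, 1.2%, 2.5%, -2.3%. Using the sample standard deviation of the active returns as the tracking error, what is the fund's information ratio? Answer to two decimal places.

0.10

μ = (-0.7 − 1.8 + 0.5 + 2.5 − 0.5 + 1.2 + 2.5 − 2.3) / 8 = 0.1750%
Sample σ = √[Σ(r − μ)² / 7] = √[23.2150 / 7] = √3.3164 = 1.8211%
IR = μ / tracking error = 0.1750 / 1.8211 = 0.0961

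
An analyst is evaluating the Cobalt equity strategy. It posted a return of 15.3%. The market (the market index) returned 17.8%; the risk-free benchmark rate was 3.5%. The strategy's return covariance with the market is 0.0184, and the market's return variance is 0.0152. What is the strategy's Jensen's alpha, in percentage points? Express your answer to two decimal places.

β = Cov / Var = 0.0184 / 0.0152 = 1.2105
E[R] = Rf + β(Rm − Rf) = 3.5% + 1.2105 × (17.8% − 3.5%) = 20.8102%
α = Rp − E[R] = 15.3% − 20.8102% = -5.5102

-5.51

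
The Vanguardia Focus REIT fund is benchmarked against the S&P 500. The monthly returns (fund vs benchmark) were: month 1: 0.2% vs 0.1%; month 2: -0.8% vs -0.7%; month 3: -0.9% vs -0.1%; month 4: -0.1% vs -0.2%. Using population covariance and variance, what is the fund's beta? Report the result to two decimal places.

r̄p = -0.4000%,  r̄m = -0.2250%
Cov = Σ(rp − r̄p)(rm − r̄m) / 4 = 0.0825
Var(rm) = Σ(rm − r̄m)² / 4 = 0.0869
β = Cov / Var = 0.0825 / 0.0869 = 0.9494

0.95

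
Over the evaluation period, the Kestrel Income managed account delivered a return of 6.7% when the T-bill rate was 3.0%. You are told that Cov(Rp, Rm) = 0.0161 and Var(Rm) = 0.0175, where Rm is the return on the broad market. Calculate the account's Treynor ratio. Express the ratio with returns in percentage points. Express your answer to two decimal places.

β = Cov / Var = 0.0161 / 0.0175 = 0.9200
Treynor = (Rp − Rf) / β = (6.7% − 3.0%) / 0.9200 = 3.70 / 0.9200 = 4.0217

4.02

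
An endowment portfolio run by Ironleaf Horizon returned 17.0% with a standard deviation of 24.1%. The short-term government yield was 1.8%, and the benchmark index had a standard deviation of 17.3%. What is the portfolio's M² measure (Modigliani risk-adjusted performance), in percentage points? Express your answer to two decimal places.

Sharpe = (Rp − Rf) / σp = (17.0% − 1.8%) / 24.1% = 0.6307
M² = Rf + Sharpe × σm = 1.8% + 0.6307 × 17.3% = 12.7111%

12.71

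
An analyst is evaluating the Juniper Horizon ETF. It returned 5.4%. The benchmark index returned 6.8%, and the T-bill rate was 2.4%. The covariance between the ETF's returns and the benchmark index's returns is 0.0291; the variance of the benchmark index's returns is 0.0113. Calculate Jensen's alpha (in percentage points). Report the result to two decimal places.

-8.33

β = Cov / Var = 0.0291 / 0.0113 = 2.5752
E[R] = Rf + β(Rm − Rf) = 2.4% + 2.5752 × (6.8% − 2.4%) = 13.7309%
α = Rp − E[R] = 5.4% − 13.7309% = -8.3309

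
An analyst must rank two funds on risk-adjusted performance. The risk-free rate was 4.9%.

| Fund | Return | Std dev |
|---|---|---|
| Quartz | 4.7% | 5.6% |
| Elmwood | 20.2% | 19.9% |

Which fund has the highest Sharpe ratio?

Quartz: Sharpe ratio = (4.7% − 4.9%) / 5.6% = -0.036
Elmwood: Sharpe ratio = (20.2% − 4.9%) / 19.9% = 0.769
Highest: Elmwood (0.769).

Elmwood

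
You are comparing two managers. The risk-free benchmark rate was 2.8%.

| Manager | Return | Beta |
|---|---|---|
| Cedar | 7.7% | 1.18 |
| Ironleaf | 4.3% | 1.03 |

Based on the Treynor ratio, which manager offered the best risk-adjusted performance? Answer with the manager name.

Cedar: Treynor = (7.7% − 2.8%) / 1.18 = 4.153
Ironleaf: Treynor = (4.3% − 2.8%) / 1.03 = 1.456
Highest: Cedar (4.153).

Cedar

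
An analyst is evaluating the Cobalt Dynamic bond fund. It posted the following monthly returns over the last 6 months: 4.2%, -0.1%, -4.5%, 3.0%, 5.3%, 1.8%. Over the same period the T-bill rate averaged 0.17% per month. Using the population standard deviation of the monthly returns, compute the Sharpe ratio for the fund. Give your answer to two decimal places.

r̄ = (4.2 − 0.1 − 4.5 + 3 + 5.3 + 1.8) / 6 = 1.6167%
Population std dev = √[62.5483 / 6] = 3.2287%
Sharpe = (r̄ − rf) / σ = (1.6167 − 0.17) / 3.2287 = 1.4467 / 3.2287 = 0.4481

0.45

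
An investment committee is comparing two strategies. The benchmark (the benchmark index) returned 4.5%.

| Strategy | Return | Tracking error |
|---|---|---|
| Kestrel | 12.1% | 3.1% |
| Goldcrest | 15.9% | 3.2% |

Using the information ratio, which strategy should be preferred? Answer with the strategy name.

Kestrel: IR = (12.1% − 4.5%) / 3.1% = 2.452
Goldcrest: IR = (15.9% − 4.5%) / 3.2% = 3.563
Highest: Goldcrest (3.563).

Goldcrest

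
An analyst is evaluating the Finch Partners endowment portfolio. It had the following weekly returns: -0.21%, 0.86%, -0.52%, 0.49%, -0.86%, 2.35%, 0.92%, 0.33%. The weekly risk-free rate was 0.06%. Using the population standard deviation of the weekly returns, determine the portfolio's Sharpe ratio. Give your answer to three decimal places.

Mean return μ = 3.360 / 8 = 0.4200%
Σ(r − μ)² = (-0.21 − 0.4200)² + (0.86 − 0.4200)² + … = 7.1004
population σ = √(7.1004 / 8) = √0.8876 = 0.9421%
Sharpe = (μ − rf) / σ = (0.4200 − 0.06) / 0.9421 = 0.3600 / 0.9421 = 0.3821

0.382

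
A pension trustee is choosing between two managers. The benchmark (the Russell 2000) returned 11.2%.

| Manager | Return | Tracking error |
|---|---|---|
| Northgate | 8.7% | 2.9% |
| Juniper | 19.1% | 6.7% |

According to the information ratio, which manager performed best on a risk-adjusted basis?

Juniper

Northgate: IR = (8.7% − 11.2%) / 2.9% = -0.862
Juniper: IR = (19.1% − 11.2%) / 6.7% = 1.179
Highest: Juniper (1.179).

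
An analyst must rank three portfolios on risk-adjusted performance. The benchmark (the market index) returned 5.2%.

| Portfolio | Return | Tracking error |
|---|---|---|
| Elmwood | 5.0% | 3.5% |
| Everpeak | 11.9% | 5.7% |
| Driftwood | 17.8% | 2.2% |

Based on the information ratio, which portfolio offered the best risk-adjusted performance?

Elmwood: IR = (5.0% − 5.2%) / 3.5% = -0.057
Everpeak: IR = (11.9% − 5.2%) / 5.7% = 1.175
Driftwood: IR = (17.8% − 5.2%) / 2.2% = 5.727
Highest: Driftwood (5.727).

Driftwood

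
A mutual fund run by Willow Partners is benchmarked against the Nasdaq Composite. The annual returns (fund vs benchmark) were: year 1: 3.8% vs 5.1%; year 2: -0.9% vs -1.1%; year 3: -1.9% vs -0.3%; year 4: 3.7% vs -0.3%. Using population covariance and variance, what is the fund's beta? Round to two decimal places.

0.65

r̄p = 1.1750%,  r̄m = 0.8500%
Cov = Σ(rp − r̄p)(rm − r̄m) / 4 = 3.9588
Var(rm) = Σ(rm − r̄m)² / 4 = 6.1275
β = Cov / Var = 3.9588 / 6.1275 = 0.6461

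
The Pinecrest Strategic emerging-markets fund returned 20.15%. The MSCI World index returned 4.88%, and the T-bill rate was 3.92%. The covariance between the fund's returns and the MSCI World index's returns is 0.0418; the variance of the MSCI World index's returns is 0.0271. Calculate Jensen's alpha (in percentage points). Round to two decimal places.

14.75

β = Cov / Var = 0.0418 / 0.0271 = 1.5424
E[R] = Rf + β(Rm − Rf) = 3.92% + 1.5424 × (4.88% − 3.92%) = 5.4007%
α = Rp − E[R] = 20.15% − 5.4007% = 14.7493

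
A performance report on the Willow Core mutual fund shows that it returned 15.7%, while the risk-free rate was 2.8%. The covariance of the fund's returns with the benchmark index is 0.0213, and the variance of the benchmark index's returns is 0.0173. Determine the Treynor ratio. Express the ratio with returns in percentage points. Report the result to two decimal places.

β = Cov / Var = 0.0213 / 0.0173 = 1.2312
Treynor = (Rp − Rf) / β = (15.7% − 2.8%) / 1.2312 = 12.90 / 1.2312 = 10.4776

10.48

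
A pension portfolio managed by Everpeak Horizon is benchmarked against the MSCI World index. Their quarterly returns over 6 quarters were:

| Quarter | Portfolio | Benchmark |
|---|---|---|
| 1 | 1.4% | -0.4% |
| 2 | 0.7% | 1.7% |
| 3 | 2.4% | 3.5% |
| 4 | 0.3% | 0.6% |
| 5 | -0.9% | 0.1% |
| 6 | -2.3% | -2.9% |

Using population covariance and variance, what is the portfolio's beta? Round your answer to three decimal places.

r̄p = 0.2667%,  r̄m = 0.4333%
Cov = Σ(rp − r̄p)(rm − r̄m) / 6 = 2.5161
Var(rm) = Σ(rm − r̄m)² / 6 = 3.8256
β = Cov / Var = 2.5161 / 3.8256 = 0.6577

0.658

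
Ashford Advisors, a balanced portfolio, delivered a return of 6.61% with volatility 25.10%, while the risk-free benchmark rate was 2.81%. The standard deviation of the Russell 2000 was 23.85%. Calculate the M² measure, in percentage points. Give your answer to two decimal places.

Sharpe = (Rp − Rf) / σp = (6.61% − 2.81%) / 25.10% = 0.1514
M² = Rf + Sharpe × σm = 2.81% + 0.1514 × 23.85% = 6.4209%

6.42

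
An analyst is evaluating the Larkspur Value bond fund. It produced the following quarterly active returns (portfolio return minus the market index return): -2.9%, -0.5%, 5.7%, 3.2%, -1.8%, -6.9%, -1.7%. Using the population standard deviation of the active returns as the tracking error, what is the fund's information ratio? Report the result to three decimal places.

-0.184

r̄ = (-2.9 − 0.5 + 5.7 + 3.2 − 1.8 − 6.9 − 1.7) / 7 = -0.7000%
Σ(r − r̄)² = (-2.9 − (-0.7000))² + (-0.5 − (-0.7000))² + … = 101.7000
population σ = √(101.7000 / 7) = √14.5286 = 3.8116%
IR = r̄ / tracking error = -0.7000 / 3.8116 = -0.1836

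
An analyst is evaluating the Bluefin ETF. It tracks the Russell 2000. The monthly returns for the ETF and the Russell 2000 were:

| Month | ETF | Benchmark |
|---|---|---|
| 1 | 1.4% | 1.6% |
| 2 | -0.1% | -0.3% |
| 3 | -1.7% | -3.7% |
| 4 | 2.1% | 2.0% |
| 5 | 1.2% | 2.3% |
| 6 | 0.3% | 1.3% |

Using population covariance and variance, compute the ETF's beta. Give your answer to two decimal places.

r̄p = 0.5333%,  r̄m = 0.5333%
Cov = Σ(rp − r̄p)(rm − r̄m) / 6 = 2.3672
Var(rm) = Σ(rm − r̄m)² / 6 = 4.2689
β = Cov / Var = 2.3672 / 4.2689 = 0.5545

0.55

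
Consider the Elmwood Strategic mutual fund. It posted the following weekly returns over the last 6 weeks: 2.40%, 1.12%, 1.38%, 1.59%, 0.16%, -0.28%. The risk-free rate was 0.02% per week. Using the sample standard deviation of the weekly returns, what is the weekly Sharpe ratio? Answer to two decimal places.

1.06

r̄ = (2.4 + 1.12 + 1.38 + 1.59 + 0.16 − 0.28) / 6 = 6.370 / 6 = 1.0617%
Sample σ = √[Σ(r − r̄)² / 5] = √[4.7881 / 5] = √0.9576 = 0.9786%
Sharpe = (r̄ − rf) / σ = (1.0617 − 0.02) / 0.9786 = 1.0417 / 0.9786 = 1.0645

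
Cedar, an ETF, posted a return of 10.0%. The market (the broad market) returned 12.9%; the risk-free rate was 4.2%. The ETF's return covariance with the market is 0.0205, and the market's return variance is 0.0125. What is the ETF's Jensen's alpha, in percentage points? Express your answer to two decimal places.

-8.47

β = Cov / Var = 0.0205 / 0.0125 = 1.6400
E[R] = Rf + β(Rm − Rf) = 4.2% + 1.6400 × (12.9% − 4.2%) = 18.4680%
α = Rp − E[R] = 10.0% − 18.4680% = -8.4680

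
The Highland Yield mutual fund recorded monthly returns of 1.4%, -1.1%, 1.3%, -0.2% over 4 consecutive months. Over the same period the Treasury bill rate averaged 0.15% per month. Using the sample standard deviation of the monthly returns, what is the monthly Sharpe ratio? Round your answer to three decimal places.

Mean return r̄ = 1.40 / 4 = 0.3500%
Sample std dev = √[4.4100 / 3] = 1.2124%
Sharpe = (r̄ − rf) / σ = (0.3500 − 0.15) / 1.2124 = 0.2000 / 1.2124 = 0.1650

0.165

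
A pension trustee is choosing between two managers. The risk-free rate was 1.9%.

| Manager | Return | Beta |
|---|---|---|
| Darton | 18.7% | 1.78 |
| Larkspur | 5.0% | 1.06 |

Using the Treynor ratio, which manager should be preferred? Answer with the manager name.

Darton: Treynor = (18.7% − 1.9%) / 1.78 = 9.438
Larkspur: Treynor = (5.0% − 1.9%) / 1.06 = 2.925
Highest: Darton (9.438).

Darton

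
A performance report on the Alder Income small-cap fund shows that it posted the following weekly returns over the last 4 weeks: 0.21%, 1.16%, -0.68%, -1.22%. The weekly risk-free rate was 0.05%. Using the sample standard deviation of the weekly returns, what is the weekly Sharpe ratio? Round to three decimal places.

r̄ = (0.21 + 1.16 − 0.68 − 1.22) / 4 = -0.1325%
Σ(r − r̄)² = 3.2703; sample σ = √(3.2703/3) = 1.0441%
Sharpe = (r̄ − rf) / σ = (-0.1325 − 0.05) / 1.0441 = -0.1825 / 1.0441 = -0.1748

-0.175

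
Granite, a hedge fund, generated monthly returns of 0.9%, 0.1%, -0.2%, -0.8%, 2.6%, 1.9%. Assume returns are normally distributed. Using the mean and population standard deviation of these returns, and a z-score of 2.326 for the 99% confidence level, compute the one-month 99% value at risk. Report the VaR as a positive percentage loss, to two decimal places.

μ = (0.9 + 0.1 − 0.2 − 0.8 + 2.6 + 1.9) / 6 = 4.50 / 6 = 0.7500%
Σ(r − μ)² = (0.9 − 0.7500)² + (0.1 − 0.7500)² + … = 8.4950
population σ = √(8.4950 / 6) = √1.4158 = 1.1899%
VaR = −(μ − z·σ) = −(0.7500 − 2.326 × 1.1899) = −(-2.0177) = 2.0177%

2.02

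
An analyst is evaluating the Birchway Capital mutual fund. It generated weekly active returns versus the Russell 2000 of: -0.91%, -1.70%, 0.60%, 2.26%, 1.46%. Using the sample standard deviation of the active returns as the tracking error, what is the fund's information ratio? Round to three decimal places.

r̄ = (-0.91 − 1.7 + 0.6 + 2.26 + 1.46) / 5 = 0.3420%
Sample σ = √[Σ(r − r̄)² / 4] = √[10.7325 / 4] = √2.6831 = 1.6380%
IR = r̄ / tracking error = 0.3420 / 1.6380 = 0.2088

0.209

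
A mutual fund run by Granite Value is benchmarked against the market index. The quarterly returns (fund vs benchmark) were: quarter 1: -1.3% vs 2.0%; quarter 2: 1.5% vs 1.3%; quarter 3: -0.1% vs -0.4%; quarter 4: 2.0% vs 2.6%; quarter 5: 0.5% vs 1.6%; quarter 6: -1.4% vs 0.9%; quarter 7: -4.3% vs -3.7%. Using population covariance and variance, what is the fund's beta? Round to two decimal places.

0.81

r̄p = -0.4429%,  r̄m = 0.6143%
Cov = Σ(rp − r̄p)(rm − r̄m) / 7 = 3.1349
Var(rm) = Σ(rm − r̄m)² / 7 = 3.8612
β = Cov / Var = 3.1349 / 3.8612 = 0.8119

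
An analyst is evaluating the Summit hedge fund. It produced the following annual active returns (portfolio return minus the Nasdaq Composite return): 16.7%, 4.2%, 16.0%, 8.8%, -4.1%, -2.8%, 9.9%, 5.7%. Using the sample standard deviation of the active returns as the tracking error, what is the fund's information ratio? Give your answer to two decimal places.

r̄ = (16.7 + 4.2 + 16 + 8.8 − 4.1 − 2.8 + 9.9 + 5.7) / 8 = 54.40 / 8 = 6.8000%
Σ(r − r̄)² = (16.7 − 6.8000)² + (4.2 − 6.8000)² + (16 − 6.8000)² + … = 415.2000
sample σ = √(415.2000 / 7) = √59.3143 = 7.7016%
IR = r̄ / tracking error = 6.8000 / 7.7016 = 0.8829

0.88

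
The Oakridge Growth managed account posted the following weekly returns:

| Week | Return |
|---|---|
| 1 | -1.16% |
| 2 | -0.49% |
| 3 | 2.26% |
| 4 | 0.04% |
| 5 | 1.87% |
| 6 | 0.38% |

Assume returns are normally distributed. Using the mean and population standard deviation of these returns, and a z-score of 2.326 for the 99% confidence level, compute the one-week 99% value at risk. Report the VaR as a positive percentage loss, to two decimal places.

r̄ = (-1.16 − 0.49 + 2.26 + 0.04 + 1.87 + 0.38) / 6 = 2.900 / 6 = 0.4833%
Population std dev = √[8.9345 / 6] = 1.2203%
VaR = −(r̄ − z·σ) = −(0.4833 − 2.326 × 1.2203) = −(-2.3551) = 2.3551%

2.36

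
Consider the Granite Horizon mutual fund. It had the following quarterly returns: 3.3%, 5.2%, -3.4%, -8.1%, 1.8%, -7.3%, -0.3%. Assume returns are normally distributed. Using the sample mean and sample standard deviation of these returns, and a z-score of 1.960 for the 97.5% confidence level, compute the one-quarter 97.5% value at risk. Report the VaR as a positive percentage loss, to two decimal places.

11.40

Mean return r̄ = -8.80 / 7 = -1.2571%
Sample σ = √[Σ(r − r̄)² / 6] = √[160.6571 / 6] = √26.7762 = 5.1746%
VaR = −(r̄ − z·σ) = −(-1.2571 − 1.960 × 5.1746) = −(-11.3993) = 11.3993%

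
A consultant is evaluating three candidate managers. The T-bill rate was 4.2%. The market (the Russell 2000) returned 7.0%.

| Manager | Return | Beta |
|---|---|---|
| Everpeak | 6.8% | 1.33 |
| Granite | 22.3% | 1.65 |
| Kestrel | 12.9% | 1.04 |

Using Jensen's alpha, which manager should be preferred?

Everpeak: α = 6.8% − [4.2% + 1.33 × (7.0% − 4.2%)] = -1.124
Granite: α = 22.3% − [4.2% + 1.65 × (7.0% − 4.2%)] = 13.480
Kestrel: α = 12.9% − [4.2% + 1.04 × (7.0% − 4.2%)] = 5.788
Highest: Granite (13.480).

Granite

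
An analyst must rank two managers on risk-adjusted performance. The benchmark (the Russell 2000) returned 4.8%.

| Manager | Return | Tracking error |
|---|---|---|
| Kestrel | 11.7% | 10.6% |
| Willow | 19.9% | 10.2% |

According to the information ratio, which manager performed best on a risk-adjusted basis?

Willow

Kestrel: IR = (11.7% − 4.8%) / 10.6% = 0.651
Willow: IR = (19.9% − 4.8%) / 10.2% = 1.480
Highest: Willow (1.480).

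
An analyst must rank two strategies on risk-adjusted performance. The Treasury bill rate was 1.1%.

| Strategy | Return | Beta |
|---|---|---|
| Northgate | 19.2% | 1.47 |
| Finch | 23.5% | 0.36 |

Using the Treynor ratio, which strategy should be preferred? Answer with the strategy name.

Finch

Northgate: Treynor = (19.2% − 1.1%) / 1.47 = 12.313
Finch: Treynor = (23.5% − 1.1%) / 0.36 = 62.222
Highest: Finch (62.222).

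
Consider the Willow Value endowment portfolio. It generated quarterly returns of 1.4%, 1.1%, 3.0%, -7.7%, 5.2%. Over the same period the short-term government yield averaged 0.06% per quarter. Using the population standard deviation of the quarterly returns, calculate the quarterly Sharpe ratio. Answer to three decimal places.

0.123

r̄ = (1.4 + 1.1 + 3 − 7.7 + 5.2) / 5 = 0.6000%
Σ(r − r̄)² = 96.7000; population σ = √(96.7000/5) = 4.3977%
Sharpe = (r̄ − rf) / σ = (0.6000 − 0.06) / 4.3977 = 0.5400 / 4.3977 = 0.1228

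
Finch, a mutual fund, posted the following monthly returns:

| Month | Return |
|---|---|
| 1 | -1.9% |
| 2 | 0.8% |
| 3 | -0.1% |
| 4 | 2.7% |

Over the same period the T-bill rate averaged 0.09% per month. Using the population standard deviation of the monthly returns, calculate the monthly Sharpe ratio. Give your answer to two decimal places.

0.17

Mean return μ = 1.50 / 4 = 0.3750%
Σ(r − μ)² = (-1.9 − 0.3750)² + (0.8 − 0.3750)² + (-0.1 − 0.3750)² + … = 10.9875
σ = √[10.9875 / 4] = 1.6574%
Sharpe = (μ − rf) / σ = (0.3750 − 0.09) / 1.6574 = 0.2850 / 1.6574 = 0.1720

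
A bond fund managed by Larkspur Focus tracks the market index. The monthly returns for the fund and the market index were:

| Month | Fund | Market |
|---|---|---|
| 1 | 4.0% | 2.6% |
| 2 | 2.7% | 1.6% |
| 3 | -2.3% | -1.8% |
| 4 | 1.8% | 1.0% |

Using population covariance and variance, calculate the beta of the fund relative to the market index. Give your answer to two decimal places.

r̄p = 1.5500%,  r̄m = 0.8500%
Cov = Σ(rp − r̄p)(rm − r̄m) / 4 = 3.8475
Var(rm) = Σ(rm − r̄m)² / 4 = 2.6675
β = Cov / Var = 3.8475 / 2.6675 = 1.4424

1.44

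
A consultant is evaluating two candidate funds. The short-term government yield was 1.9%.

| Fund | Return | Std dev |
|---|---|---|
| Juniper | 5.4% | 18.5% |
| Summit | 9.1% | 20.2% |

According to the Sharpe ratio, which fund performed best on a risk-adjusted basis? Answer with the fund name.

Summit

Juniper: Sharpe ratio = (5.4% − 1.9%) / 18.5% = 0.189
Summit: Sharpe ratio = (9.1% − 1.9%) / 20.2% = 0.356
Highest: Summit (0.356).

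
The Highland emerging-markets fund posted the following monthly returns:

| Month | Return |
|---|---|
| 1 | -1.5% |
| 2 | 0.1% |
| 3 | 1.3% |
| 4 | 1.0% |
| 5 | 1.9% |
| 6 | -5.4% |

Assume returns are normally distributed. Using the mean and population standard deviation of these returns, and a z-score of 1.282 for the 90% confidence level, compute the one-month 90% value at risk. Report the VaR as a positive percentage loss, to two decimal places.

Mean return r̄ = -2.60 / 6 = -0.4333%
Population std dev = √[36.5933 / 6] = 2.4696%
VaR = −(r̄ − z·σ) = −(-0.4333 − 1.282 × 2.4696) = −(-3.5993) = 3.5993%

3.60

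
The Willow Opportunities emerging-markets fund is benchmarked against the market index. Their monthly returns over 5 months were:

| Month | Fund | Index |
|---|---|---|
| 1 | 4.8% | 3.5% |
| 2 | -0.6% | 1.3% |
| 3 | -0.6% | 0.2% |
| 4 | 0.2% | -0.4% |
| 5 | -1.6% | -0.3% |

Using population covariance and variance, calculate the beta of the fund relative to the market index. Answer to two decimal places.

1.37

r̄p = 0.4400%,  r̄m = 0.8600%
Cov = Σ(rp − r̄p)(rm − r̄m) / 5 = 2.8816
Var(rm) = Σ(rm − r̄m)² / 5 = 2.1064
β = Cov / Var = 2.8816 / 2.1064 = 1.3680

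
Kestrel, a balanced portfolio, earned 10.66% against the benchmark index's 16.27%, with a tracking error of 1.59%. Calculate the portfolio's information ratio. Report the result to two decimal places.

-3.53

IR = (Rp − Rb) / TE = (10.66% − 16.27%) / 1.59% = -5.61% / 1.59% = -3.5283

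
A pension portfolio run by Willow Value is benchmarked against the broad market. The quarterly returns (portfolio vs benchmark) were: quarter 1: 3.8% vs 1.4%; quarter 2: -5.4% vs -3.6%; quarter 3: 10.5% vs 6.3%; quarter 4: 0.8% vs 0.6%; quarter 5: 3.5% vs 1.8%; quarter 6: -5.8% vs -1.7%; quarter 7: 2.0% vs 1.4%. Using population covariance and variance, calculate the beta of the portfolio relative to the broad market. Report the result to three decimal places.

r̄p = 1.3429%,  r̄m = 0.8857%
Cov = Σ(rp − r̄p)(rm − r̄m) / 7 = 14.5749
Var(rm) = Σ(rm − r̄m)² / 7 = 8.2241
β = Cov / Var = 14.5749 / 8.2241 = 1.7722

1.772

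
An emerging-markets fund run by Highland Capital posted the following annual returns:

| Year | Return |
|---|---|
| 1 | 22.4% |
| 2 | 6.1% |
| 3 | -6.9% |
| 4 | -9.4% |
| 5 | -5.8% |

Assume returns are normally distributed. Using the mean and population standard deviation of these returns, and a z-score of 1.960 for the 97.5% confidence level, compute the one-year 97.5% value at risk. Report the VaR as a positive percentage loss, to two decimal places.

Mean return r̄ = 6.40 / 5 = 1.2800%
Population σ = √[Σ(r − r̄)² / 5] = √[700.3880 / 5] = √140.0776 = 11.8354%
VaR = −(r̄ − z·σ) = −(1.2800 − 1.960 × 11.8354) = −(-21.9174) = 21.9174%

21.92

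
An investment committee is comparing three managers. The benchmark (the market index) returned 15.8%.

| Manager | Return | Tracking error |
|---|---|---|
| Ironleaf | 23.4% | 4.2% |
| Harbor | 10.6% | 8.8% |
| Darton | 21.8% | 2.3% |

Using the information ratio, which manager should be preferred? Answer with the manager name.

Darton

Ironleaf: IR = (23.4% − 15.8%) / 4.2% = 1.810
Harbor: IR = (10.6% − 15.8%) / 8.8% = -0.591
Darton: IR = (21.8% − 15.8%) / 2.3% = 2.609
Highest: Darton (2.609).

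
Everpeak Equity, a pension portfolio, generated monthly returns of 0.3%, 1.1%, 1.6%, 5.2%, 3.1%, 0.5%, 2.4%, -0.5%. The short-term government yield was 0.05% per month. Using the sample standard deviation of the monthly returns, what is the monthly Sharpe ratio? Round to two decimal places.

0.91

Mean return r̄ = 13.70 / 8 = 1.7125%
Σ(r − r̄)² = (0.3 − 1.7125)² + (1.1 − 1.7125)² + … = 23.3088
sample σ = √(23.3088 / 7) = √3.3298 = 1.8248%
Sharpe = (r̄ − rf) / σ = (1.7125 − 0.05) / 1.8248 = 1.6625 / 1.8248 = 0.9111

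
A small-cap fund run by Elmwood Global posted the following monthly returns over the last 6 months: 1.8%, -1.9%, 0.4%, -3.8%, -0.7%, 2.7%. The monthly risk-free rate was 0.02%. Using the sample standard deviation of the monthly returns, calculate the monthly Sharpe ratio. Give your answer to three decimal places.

-0.112

r̄ = (1.8 − 1.9 + 0.4 − 3.8 − 0.7 + 2.7) / 6 = -1.50 / 6 = -0.2500%
Σ(r − r̄)² = (1.8 − (-0.2500))² + (-1.9 − (-0.2500))² + (0.4 − (-0.2500))² + … = 28.8550
σ = √[28.8550 / 5] = 2.4023%
Sharpe = (r̄ − rf) / σ = (-0.2500 − 0.02) / 2.4023 = -0.2700 / 2.4023 = -0.1124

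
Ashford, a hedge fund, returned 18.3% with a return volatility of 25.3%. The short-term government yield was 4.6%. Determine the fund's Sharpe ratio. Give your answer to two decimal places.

0.54

Sharpe = (Rp − Rf) / σp = (18.3% − 4.6%) / 25.3% = 13.70% / 25.3% = 0.5415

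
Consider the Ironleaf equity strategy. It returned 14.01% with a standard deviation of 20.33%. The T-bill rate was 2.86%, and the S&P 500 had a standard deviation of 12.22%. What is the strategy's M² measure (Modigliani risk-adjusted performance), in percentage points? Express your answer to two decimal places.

Sharpe = (Rp − Rf) / σp = (14.01% − 2.86%) / 20.33% = 0.5485
M² = Rf + Sharpe × σm = 2.86% + 0.5485 × 12.22% = 9.5627%

9.56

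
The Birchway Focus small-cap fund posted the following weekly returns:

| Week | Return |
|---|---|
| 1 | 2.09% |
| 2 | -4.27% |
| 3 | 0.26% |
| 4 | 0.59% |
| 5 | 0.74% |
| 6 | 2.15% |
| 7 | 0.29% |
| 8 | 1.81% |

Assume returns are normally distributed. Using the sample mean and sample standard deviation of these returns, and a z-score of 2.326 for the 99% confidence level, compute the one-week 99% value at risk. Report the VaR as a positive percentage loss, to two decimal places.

Mean return r̄ = 3.660 / 8 = 0.4575%
Sample std dev = √[29.8726 / 7] = 2.0658%
VaR = −(r̄ − z·σ) = −(0.4575 − 2.326 × 2.0658) = −(-4.3476) = 4.3476%

4.35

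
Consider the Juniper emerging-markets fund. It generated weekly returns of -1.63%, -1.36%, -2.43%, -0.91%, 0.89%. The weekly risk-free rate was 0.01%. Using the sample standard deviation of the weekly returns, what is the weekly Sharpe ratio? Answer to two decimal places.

Mean return r̄ = -5.440 / 5 = -1.0880%
Σ(r − r̄)² = (-1.63 − (-1.0880))² + (-1.36 − (-1.0880))² + (-2.43 − (-1.0880))² + … = 6.1129
σ = √[6.1129 / 4] = 1.2362%
Sharpe = (r̄ − rf) / σ = (-1.0880 − 0.01) / 1.2362 = -1.0980 / 1.2362 = -0.8882

-0.89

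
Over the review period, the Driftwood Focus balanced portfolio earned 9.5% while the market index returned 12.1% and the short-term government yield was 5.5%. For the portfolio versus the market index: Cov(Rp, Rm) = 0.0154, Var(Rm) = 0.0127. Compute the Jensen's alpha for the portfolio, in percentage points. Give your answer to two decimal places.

-4.00

β = Cov / Var = 0.0154 / 0.0127 = 1.2126
E[R] = Rf + β(Rm − Rf) = 5.5% + 1.2126 × (12.1% − 5.5%) = 13.5032%
α = Rp − E[R] = 9.5% − 13.5032% = -4.0032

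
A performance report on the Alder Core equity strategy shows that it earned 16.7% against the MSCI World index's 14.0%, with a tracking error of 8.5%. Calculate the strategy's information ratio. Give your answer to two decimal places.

IR = (Rp − Rb) / TE = (16.7% − 14.0%) / 8.5% = 2.70% / 8.5% = 0.3176

0.32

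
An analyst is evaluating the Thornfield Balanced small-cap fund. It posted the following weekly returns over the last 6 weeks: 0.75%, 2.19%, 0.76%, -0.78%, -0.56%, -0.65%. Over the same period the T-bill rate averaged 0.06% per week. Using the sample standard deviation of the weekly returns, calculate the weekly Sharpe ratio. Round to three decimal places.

0.193

r̄ = (0.75 + 2.19 + 0.76 − 0.78 − 0.56 − 0.65) / 6 = 1.710 / 6 = 0.2850%
Σ(r − r̄)² = 6.7934; sample σ = √(6.7934/5) = 1.1656%
Sharpe = (r̄ − rf) / σ = (0.2850 − 0.06) / 1.1656 = 0.2250 / 1.1656 = 0.1930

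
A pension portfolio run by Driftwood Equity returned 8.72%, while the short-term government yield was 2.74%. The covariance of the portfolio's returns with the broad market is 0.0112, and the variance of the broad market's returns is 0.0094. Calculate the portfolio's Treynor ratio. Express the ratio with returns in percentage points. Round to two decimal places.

5.02

β = Cov / Var = 0.0112 / 0.0094 = 1.1915
Treynor = (Rp − Rf) / β = (8.72% − 2.74%) / 1.1915 = 5.98 / 1.1915 = 5.0189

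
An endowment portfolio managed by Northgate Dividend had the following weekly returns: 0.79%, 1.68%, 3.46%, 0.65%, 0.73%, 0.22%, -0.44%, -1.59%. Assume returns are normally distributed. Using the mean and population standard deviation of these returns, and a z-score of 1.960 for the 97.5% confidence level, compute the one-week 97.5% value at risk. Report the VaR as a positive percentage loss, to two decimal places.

Mean return r̄ = 5.500 / 8 = 0.6875%
Population std dev = √[15.3624 / 8] = 1.3857%
VaR = −(r̄ − z·σ) = −(0.6875 − 1.960 × 1.3857) = −(-2.0285) = 2.0285%

2.03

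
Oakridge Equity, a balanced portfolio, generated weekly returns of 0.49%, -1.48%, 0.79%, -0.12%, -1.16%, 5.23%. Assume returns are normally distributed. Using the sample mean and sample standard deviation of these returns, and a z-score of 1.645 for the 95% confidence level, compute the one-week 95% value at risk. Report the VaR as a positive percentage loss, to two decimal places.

r̄ = (0.49 − 1.48 + 0.79 − 0.12 − 1.16 + 5.23) / 6 = 0.6250%
Sample σ = √[Σ(r − r̄)² / 5] = √[29.4238 / 5] = √5.8848 = 2.4259%
VaR = −(r̄ − z·σ) = −(0.6250 − 1.645 × 2.4259) = −(-3.3656) = 3.3656%

3.37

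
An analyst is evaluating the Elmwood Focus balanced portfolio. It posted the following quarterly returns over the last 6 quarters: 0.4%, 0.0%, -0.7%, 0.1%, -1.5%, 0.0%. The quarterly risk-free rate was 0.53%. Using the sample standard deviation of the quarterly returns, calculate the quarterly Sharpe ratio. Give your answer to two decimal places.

-1.17

r̄ = (0.4 + 0 − 0.7 + 0.1 − 1.5 + 0) / 6 = -0.2833%
Σ(r − r̄)² = (0.4 − (-0.2833))² + (0 − (-0.2833))² + … = 2.4283
σ = √[2.4283 / 5] = 0.6969%
Sharpe = (r̄ − rf) / σ = (-0.2833 − 0.53) / 0.6969 = -0.8133 / 0.6969 = -1.1670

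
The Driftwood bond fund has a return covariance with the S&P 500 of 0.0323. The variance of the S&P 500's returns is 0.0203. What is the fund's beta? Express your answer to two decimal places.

1.59

β = Cov(Rp, Rm) / Var(Rm) = 0.0323 / 0.0203 = 1.5911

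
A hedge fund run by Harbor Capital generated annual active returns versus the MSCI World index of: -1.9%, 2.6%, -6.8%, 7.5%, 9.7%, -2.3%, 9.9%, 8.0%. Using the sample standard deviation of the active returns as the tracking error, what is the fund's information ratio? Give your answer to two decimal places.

0.52

r̄ = (-1.9 + 2.6 − 6.8 + 7.5 + 9.7 − 2.3 + 9.9 + 8) / 8 = 3.3375%
Sample std dev = √[285.1388 / 7] = 6.3823%
IR = r̄ / tracking error = 3.3375 / 6.3823 = 0.5229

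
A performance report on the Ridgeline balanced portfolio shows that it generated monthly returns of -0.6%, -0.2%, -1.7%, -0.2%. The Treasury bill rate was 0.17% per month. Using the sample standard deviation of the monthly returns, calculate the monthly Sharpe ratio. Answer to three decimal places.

r̄ = (-0.6 − 0.2 − 1.7 − 0.2) / 4 = -0.6750%
Σ(r − r̄)² = (-0.6 − (-0.6750))² + (-0.2 − (-0.6750))² + … = 1.5075
sample σ = √(1.5075 / 3) = √0.5025 = 0.7089%
Sharpe = (r̄ − rf) / σ = (-0.6750 − 0.17) / 0.7089 = -0.8450 / 0.7089 = -1.1920

-1.192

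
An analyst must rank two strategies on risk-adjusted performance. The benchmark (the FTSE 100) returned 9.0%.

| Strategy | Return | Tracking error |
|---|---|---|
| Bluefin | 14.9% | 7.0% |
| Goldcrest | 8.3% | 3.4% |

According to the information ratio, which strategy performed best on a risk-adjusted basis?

Bluefin

Bluefin: IR = (14.9% − 9.0%) / 7.0% = 0.843
Goldcrest: IR = (8.3% − 9.0%) / 3.4% = -0.206
Highest: Bluefin (0.843).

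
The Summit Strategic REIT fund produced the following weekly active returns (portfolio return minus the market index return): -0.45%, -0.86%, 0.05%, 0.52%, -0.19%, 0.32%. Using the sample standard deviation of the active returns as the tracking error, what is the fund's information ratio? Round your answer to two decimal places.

-0.20

r̄ = (-0.45 − 0.86 + 0.05 + 0.52 − 0.19 + 0.32) / 6 = -0.610 / 6 = -0.1017%
Σ(r − r̄)² = (-0.45 − (-0.1017))² + (-0.86 − (-0.1017))² + (0.05 − (-0.1017))² + … = 1.2915
σ = √[1.2915 / 5] = 0.5082%
IR = r̄ / tracking error = -0.1017 / 0.5082 = -0.2001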